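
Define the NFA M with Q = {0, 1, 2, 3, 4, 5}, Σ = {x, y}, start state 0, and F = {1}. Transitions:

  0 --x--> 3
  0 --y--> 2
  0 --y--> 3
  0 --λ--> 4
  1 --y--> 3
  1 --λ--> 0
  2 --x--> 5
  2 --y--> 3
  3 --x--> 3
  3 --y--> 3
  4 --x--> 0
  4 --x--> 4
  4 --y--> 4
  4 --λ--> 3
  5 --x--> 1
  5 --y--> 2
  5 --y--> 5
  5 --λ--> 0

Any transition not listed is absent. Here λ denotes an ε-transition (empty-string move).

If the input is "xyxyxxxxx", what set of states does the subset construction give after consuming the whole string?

{0, 3, 4}

Start: ε-closure({0}) = {0, 3, 4}.
Read 'x': {0, 3, 4} → {0, 3, 4}.
Read 'y': {0, 3, 4} → {2, 3, 4}.
Read 'x': {2, 3, 4} → {0, 3, 4, 5}.
Read 'y': {0, 3, 4, 5} → {0, 2, 3, 4, 5}.
Read 'x': {0, 2, 3, 4, 5} → {0, 1, 3, 4, 5}.
Read 'x': {0, 1, 3, 4, 5} → {0, 1, 3, 4}.
Read 'x': {0, 1, 3, 4} → {0, 3, 4}.
Read 'x': {0, 3, 4} → {0, 3, 4}.
Read 'x': {0, 3, 4} → {0, 3, 4}.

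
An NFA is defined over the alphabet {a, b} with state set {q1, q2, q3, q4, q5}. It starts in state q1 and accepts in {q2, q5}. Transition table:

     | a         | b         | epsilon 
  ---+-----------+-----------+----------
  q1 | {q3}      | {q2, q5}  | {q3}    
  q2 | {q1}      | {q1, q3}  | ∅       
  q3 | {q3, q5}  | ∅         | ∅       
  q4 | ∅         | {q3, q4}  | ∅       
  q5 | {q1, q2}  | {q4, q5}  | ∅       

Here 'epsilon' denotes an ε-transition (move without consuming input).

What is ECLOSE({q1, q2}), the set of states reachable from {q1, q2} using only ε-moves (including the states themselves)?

{q1, q2, q3}

Begin with {q1, q2}.
ε-move q1 → q3; add q3.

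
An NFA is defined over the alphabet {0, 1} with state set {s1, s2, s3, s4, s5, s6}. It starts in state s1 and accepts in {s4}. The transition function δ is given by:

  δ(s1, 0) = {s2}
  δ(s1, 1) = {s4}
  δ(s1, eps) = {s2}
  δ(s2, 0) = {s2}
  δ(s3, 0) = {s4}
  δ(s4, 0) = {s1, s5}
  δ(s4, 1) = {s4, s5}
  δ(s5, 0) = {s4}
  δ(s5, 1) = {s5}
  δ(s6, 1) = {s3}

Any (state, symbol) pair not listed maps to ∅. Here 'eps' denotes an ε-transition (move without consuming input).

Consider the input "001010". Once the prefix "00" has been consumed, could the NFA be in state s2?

Start: ε-closure({s1}) = {s1, s2}.
Read '0': s1→{s2}, s2→{s2}; now {s2}.
Read '0': s2→{s2}; now {s2}.
State s2 is in {s2}.

Yes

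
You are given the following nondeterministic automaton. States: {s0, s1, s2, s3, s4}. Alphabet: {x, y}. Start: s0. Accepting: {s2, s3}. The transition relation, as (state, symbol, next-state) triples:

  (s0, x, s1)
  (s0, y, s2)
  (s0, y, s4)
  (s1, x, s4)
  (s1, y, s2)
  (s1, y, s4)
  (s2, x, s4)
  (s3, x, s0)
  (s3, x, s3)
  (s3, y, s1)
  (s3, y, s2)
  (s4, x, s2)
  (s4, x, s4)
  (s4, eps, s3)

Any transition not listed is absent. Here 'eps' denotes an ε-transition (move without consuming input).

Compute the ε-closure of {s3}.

Begin with {s3}.
No ε-moves leave this set, so the closure equals the set itself.

{s3}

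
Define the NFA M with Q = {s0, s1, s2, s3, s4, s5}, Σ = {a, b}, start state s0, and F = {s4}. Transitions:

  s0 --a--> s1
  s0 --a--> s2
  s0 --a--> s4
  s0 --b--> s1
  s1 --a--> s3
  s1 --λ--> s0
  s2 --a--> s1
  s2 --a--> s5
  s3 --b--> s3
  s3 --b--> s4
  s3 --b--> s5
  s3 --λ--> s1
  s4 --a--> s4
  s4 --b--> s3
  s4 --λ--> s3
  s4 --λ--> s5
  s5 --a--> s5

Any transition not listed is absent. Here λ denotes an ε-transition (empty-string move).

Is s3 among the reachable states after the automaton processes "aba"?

Start in {s0}.
Read 'a': {s0} → {s0, s1, s2, s3, s4, s5}.
Read 'b': {s0, s1, s2, s3, s4, s5} → {s0, s1, s3, s4, s5}.
Read 'a': {s0, s1, s3, s4, s5} → {s0, s1, s2, s3, s4, s5}.
State s3 is in {s0, s1, s2, s3, s4, s5}.

Yes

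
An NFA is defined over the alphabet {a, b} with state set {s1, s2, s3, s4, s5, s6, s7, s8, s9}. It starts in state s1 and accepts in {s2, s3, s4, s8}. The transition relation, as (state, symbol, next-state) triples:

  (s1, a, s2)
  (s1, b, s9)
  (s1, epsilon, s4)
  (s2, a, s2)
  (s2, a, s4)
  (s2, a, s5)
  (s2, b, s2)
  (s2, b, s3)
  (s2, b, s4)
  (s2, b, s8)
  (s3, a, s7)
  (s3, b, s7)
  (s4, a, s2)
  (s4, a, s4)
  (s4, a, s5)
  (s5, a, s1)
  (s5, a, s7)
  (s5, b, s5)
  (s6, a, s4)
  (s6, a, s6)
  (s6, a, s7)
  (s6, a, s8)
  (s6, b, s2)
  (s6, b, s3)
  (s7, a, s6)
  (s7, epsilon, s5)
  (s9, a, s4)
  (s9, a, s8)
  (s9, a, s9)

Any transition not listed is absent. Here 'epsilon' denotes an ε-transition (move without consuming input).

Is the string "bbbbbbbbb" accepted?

No

Start: ε-closure({s1}) = {s1, s4}.
Read 'b': s1→{s9}, s4→∅; now {s9}.
Read 'b': s9→∅; now ∅.
The set is empty and remains empty for the remaining 7 symbols.
The final set ∅ contains no accepting state.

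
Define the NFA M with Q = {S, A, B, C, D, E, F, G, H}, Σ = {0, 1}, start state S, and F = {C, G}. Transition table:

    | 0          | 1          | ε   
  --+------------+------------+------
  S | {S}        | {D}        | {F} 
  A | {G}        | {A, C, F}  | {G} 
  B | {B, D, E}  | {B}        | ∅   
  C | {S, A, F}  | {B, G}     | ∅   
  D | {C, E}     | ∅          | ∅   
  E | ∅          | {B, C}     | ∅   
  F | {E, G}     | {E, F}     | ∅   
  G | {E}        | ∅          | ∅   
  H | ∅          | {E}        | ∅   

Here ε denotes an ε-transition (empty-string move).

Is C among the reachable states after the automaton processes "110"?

No

Start: ε-closure({S}) = {S, F}.
Read '1': S→{D}, F→{E, F}; now {D, E, F}.
Read '1': D→∅, E→{B, C}, F→{E, F}; now {B, C, E, F}.
Read '0': B→{B, D, E}, C→{S, A, F}, E→∅, F→{E, G}; now {S, A, B, D, E, F, G}.
State C is not in {S, A, B, D, E, F, G}.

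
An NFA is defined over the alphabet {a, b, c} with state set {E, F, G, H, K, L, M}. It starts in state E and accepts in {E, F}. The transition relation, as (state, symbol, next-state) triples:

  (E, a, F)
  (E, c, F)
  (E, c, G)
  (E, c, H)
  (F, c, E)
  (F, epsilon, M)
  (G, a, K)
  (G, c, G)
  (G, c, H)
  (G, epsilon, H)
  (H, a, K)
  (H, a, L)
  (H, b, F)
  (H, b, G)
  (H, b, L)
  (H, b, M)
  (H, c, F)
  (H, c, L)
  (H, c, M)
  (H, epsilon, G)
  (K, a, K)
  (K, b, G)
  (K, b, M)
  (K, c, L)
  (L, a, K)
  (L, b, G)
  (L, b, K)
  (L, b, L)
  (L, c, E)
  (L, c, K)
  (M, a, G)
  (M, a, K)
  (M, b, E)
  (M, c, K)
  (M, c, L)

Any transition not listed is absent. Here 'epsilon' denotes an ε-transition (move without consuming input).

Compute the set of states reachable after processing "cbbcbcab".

Start in {E}.
Read 'c': E→{F, G, H}; union {F, G, H}; ε-closure = {F, G, H, M}.
Read 'b': F→∅, G→∅, H→{F, G, L, M}, M→{E}; union {E, F, G, L, M}; ε-closure = {E, F, G, H, L, M}.
Read 'b': E→∅, F→∅, G→∅, H→{F, G, L, M}, L→{G, K, L}, M→{E}; union {E, F, G, K, L, M}; ε-closure = {E, F, G, H, K, L, M}.
Read 'c': E→{F, G, H}, F→{E}, G→{G, H}, H→{F, L, M}, K→{L}, L→{E, K}, M→{K, L}; now {E, F, G, H, K, L, M}.
Read 'b': E→∅, F→∅, G→∅, H→{F, G, L, M}, K→{G, M}, L→{G, K, L}, M→{E}; union {E, F, G, K, L, M}; ε-closure = {E, F, G, H, K, L, M}.
Read 'c': E→{F, G, H}, F→{E}, G→{G, H}, H→{F, L, M}, K→{L}, L→{E, K}, M→{K, L}; now {E, F, G, H, K, L, M}.
Read 'a': E→{F}, F→∅, G→{K}, H→{K, L}, K→{K}, L→{K}, M→{G, K}; union {F, G, K, L}; ε-closure = {F, G, H, K, L, M}.
Read 'b': F→∅, G→∅, H→{F, G, L, M}, K→{G, M}, L→{G, K, L}, M→{E}; union {E, F, G, K, L, M}; ε-closure = {E, F, G, H, K, L, M}.

{E, F, G, H, K, L, M}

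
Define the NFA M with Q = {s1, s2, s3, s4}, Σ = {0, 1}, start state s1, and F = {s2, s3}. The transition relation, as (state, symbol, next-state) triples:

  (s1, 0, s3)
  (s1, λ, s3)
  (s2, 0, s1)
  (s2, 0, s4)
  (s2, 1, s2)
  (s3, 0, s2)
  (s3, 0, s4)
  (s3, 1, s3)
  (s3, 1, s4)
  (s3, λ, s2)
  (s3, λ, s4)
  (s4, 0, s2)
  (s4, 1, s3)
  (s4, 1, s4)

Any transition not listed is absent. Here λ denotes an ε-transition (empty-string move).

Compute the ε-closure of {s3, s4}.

Begin with {s3, s4}.
ε-move s3 → s2; add s2.

{s2, s3, s4}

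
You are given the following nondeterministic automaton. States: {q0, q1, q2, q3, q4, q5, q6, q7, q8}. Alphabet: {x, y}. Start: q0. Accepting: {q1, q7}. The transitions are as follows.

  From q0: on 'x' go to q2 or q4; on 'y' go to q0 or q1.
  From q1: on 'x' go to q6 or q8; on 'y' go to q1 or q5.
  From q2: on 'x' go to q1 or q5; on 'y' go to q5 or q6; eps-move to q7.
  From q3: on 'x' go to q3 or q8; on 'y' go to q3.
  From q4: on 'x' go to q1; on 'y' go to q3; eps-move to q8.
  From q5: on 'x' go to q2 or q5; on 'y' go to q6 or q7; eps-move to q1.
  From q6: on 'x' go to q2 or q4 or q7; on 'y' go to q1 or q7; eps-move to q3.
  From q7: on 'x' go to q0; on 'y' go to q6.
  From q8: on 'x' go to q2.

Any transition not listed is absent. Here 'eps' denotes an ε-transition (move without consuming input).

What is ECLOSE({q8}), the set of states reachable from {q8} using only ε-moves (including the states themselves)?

Begin with {q8}.
No ε-moves leave this set, so the closure equals the set itself.

{q8}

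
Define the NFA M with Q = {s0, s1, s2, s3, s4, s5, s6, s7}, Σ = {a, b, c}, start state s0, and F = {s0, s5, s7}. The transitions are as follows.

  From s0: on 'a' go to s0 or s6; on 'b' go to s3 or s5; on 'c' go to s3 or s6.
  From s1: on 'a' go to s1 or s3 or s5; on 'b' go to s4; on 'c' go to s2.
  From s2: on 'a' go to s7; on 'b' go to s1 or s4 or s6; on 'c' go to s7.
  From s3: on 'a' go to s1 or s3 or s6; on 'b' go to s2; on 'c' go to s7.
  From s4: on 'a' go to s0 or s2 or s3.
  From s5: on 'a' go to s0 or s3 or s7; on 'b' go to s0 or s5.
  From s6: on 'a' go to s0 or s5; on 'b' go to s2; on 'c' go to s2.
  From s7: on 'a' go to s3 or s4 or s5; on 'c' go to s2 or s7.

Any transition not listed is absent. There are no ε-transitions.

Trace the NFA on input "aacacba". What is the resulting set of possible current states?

Start in {s0}.
Read 'a': s0→{s0, s6}; now {s0, s6}.
Read 'a': s0→{s0, s6}, s6→{s0, s5}; now {s0, s5, s6}.
Read 'c': s0→{s3, s6}, s5→∅, s6→{s2}; now {s2, s3, s6}.
Read 'a': s2→{s7}, s3→{s1, s3, s6}, s6→{s0, s5}; now {s0, s1, s3, s5, s6, s7}.
Read 'c': s0→{s3, s6}, s1→{s2}, s3→{s7}, s5→∅, s6→{s2}, s7→{s2, s7}; now {s2, s3, s6, s7}.
Read 'b': s2→{s1, s4, s6}, s3→{s2}, s6→{s2}, s7→∅; now {s1, s2, s4, s6}.
Read 'a': s1→{s1, s3, s5}, s2→{s7}, s4→{s0, s2, s3}, s6→{s0, s5}; now {s0, s1, s2, s3, s5, s7}.

{s0, s1, s2, s3, s5, s7}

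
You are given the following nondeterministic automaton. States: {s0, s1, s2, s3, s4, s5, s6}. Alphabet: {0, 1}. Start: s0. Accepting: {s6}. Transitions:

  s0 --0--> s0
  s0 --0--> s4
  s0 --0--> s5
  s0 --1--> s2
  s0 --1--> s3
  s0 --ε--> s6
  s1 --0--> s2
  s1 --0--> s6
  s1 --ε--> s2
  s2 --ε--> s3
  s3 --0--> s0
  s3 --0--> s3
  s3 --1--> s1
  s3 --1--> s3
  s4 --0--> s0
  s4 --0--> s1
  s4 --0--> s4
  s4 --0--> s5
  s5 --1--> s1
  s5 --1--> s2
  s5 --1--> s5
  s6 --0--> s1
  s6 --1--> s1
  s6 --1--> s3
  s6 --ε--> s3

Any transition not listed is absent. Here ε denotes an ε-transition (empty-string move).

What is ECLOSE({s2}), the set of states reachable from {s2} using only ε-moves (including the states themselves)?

{s2, s3}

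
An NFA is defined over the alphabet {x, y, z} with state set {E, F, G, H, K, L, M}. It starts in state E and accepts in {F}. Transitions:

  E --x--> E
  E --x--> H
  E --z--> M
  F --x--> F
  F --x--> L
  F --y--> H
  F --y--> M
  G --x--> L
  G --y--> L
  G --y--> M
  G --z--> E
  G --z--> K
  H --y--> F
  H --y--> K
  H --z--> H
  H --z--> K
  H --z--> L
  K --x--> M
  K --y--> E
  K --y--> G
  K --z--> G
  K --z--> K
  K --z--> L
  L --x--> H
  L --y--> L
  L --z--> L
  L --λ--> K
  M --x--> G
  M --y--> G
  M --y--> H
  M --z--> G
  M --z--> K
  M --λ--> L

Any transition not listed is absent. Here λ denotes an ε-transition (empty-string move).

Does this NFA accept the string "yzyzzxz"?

No

Start in {E}.
Read 'y': {E} → ∅.
The set is empty and remains empty for the remaining 6 symbols.
The final set ∅ contains no accepting state.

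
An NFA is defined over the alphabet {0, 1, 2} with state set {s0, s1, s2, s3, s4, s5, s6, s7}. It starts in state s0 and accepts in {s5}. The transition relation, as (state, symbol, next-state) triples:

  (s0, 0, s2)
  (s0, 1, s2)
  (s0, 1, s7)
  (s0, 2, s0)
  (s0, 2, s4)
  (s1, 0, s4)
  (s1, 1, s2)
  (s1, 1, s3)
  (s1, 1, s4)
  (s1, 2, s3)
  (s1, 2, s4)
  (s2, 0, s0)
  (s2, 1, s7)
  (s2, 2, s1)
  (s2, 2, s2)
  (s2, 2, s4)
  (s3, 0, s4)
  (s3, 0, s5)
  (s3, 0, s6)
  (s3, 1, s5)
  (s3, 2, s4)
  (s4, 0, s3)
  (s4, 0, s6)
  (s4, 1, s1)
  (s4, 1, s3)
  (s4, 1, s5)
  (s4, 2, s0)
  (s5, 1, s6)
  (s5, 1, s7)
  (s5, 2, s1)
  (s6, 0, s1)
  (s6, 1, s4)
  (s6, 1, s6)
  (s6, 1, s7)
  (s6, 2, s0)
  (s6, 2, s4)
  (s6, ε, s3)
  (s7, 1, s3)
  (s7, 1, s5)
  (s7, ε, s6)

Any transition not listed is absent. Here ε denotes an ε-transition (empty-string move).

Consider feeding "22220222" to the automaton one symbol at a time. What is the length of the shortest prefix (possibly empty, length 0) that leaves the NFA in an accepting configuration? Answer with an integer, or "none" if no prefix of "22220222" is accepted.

none

Start in {s0}.
Read '2': {s0} → {s0, s4}.
Read '2': {s0, s4} → {s0, s4}.
Read '2': {s0, s4} → {s0, s4}.
Read '2': {s0, s4} → {s0, s4}.
Read '0': {s0, s4} → {s2, s3, s6}.
Read '2': {s2, s3, s6} → {s0, s1, s2, s4}.
Read '2': {s0, s1, s2, s4} → {s0, s1, s2, s3, s4}.
Read '2': {s0, s1, s2, s3, s4} → {s0, s1, s2, s3, s4}.
No reachable set along the way intersects F.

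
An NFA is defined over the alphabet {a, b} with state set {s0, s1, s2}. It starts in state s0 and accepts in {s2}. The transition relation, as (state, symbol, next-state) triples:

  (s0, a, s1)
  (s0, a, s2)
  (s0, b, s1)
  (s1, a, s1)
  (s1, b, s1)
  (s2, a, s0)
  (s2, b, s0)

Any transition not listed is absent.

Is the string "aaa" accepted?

Start in {s0}.
Read 'a': {s0} → {s1, s2}.
Read 'a': {s1, s2} → {s0, s1}.
Read 'a': {s0, s1} → {s1, s2}.
The final set {s1, s2} contains the accepting state s2.

Yes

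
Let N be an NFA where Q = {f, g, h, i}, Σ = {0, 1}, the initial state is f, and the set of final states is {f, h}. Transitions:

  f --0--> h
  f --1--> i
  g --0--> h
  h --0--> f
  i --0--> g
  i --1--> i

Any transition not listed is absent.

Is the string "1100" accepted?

Start in {f}.
Read '1': f→{i}; now {i}.
Read '1': i→{i}; now {i}.
Read '0': i→{g}; now {g}.
Read '0': g→{h}; now {h}.
The final set {h} contains the accepting state h.

Yes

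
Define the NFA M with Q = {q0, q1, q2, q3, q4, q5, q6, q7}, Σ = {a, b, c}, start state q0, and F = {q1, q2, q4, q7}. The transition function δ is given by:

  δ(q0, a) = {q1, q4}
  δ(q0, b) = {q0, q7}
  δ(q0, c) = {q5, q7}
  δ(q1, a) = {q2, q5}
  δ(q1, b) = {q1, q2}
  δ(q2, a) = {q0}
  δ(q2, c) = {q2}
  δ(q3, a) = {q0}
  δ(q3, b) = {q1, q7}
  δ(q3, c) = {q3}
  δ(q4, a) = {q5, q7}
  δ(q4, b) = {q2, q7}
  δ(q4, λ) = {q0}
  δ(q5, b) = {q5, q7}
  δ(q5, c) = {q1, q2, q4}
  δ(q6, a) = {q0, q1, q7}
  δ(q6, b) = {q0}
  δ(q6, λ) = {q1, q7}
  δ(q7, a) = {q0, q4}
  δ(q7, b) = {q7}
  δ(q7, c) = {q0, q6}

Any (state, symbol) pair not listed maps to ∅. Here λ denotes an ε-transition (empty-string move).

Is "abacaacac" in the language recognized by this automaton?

Start in {q0}.
Read 'a': {q0} → {q0, q1, q4}.
Read 'b': {q0, q1, q4} → {q0, q1, q2, q7}.
Read 'a': {q0, q1, q2, q7} → {q0, q1, q2, q4, q5}.
Read 'c': {q0, q1, q2, q4, q5} → {q0, q1, q2, q4, q5, q7}.
Read 'a': {q0, q1, q2, q4, q5, q7} → {q0, q1, q2, q4, q5, q7}.
Read 'a': {q0, q1, q2, q4, q5, q7} → {q0, q1, q2, q4, q5, q7}.
Read 'c': {q0, q1, q2, q4, q5, q7} → {q0, q1, q2, q4, q5, q6, q7}.
Read 'a': {q0, q1, q2, q4, q5, q6, q7} → {q0, q1, q2, q4, q5, q7}.
Read 'c': {q0, q1, q2, q4, q5, q7} → {q0, q1, q2, q4, q5, q6, q7}.
The final set {q0, q1, q2, q4, q5, q6, q7} contains the accepting states q1, q2, q4, q7.

Yes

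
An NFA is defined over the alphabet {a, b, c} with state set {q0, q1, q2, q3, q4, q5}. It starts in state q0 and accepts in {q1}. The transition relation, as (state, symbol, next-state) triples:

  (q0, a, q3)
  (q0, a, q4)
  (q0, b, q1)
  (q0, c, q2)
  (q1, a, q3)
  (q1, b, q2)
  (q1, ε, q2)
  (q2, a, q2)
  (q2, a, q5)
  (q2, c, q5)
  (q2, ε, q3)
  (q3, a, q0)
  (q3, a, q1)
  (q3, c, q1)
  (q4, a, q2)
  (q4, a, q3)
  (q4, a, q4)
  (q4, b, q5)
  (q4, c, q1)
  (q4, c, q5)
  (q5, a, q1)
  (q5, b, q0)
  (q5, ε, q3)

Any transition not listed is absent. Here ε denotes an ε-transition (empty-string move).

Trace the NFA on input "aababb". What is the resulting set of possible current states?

Start in {q0}.
Read 'a': {q0} → {q3, q4}.
Read 'a': {q3, q4} → {q0, q1, q2, q3, q4}.
Read 'b': {q0, q1, q2, q3, q4} → {q1, q2, q3, q5}.
Read 'a': {q1, q2, q3, q5} → {q0, q1, q2, q3, q5}.
Read 'b': {q0, q1, q2, q3, q5} → {q0, q1, q2, q3}.
Read 'b': {q0, q1, q2, q3} → {q1, q2, q3}.

{q1, q2, q3}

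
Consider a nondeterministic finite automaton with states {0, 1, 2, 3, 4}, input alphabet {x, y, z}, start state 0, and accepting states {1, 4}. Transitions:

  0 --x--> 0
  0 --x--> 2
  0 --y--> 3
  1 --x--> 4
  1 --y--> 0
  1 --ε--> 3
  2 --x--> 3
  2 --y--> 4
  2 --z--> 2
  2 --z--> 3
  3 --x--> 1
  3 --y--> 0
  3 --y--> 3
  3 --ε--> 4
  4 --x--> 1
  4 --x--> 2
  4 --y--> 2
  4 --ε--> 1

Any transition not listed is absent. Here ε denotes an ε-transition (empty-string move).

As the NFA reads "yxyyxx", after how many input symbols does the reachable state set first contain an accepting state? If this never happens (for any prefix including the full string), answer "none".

Start in {0}.
Read 'y': {0} → {1, 3, 4}.
None of the earlier sets intersect F, but {1, 3, 4} does.

1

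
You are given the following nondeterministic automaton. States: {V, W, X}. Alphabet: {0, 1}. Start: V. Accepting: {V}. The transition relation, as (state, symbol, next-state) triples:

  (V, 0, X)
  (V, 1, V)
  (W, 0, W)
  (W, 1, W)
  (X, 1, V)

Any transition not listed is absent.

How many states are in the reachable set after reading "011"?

1

Start in {V}.
Read '0': V→{X}; now {X}.
Read '1': X→{V}; now {V}.
Read '1': V→{V}; now {V}.
That set has 1 state.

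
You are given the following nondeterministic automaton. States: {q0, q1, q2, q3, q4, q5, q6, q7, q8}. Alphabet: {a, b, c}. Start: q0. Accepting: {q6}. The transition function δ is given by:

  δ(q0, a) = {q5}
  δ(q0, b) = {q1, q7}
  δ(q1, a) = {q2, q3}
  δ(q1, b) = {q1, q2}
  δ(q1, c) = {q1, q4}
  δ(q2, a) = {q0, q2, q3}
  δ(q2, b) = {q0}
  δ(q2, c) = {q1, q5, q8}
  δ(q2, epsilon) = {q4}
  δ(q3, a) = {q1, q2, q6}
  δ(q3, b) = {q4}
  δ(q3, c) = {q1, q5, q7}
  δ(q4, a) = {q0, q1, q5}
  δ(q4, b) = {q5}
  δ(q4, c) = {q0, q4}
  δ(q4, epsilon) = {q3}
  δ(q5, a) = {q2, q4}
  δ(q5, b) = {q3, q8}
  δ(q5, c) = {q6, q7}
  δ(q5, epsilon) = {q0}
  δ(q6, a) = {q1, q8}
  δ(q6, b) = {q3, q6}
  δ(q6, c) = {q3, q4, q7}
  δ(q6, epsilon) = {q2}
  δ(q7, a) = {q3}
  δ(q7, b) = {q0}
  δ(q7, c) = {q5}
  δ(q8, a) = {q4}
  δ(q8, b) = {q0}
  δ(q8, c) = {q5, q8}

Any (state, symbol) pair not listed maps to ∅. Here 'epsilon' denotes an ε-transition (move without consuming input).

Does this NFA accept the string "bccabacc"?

Start in {q0}.
Read 'b': {q0} → {q1, q7}.
Read 'c': {q1, q7} → {q0, q1, q3, q4, q5}.
Read 'c': {q0, q1, q3, q4, q5} → {q0, q1, q2, q3, q4, q5, q6, q7}.
Read 'a': {q0, q1, q2, q3, q4, q5, q6, q7} → {q0, q1, q2, q3, q4, q5, q6, q8}.
Read 'b': {q0, q1, q2, q3, q4, q5, q6, q8} → {q0, q1, q2, q3, q4, q5, q6, q7, q8}.
Read 'a': {q0, q1, q2, q3, q4, q5, q6, q7, q8} → {q0, q1, q2, q3, q4, q5, q6, q8}.
Read 'c': {q0, q1, q2, q3, q4, q5, q6, q8} → {q0, q1, q2, q3, q4, q5, q6, q7, q8}.
Read 'c': {q0, q1, q2, q3, q4, q5, q6, q7, q8} → {q0, q1, q2, q3, q4, q5, q6, q7, q8}.
The final set {q0, q1, q2, q3, q4, q5, q6, q7, q8} contains the accepting state q6.

Yes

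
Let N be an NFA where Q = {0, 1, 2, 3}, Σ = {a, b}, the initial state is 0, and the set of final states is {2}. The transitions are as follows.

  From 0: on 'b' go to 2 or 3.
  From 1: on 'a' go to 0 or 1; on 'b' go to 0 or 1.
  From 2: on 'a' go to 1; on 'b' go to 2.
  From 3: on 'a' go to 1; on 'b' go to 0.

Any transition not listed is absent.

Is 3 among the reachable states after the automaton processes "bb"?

No

Start in {0}.
Read 'b': {0} → {2, 3}.
Read 'b': {2, 3} → {0, 2}.
State 3 is not in {0, 2}.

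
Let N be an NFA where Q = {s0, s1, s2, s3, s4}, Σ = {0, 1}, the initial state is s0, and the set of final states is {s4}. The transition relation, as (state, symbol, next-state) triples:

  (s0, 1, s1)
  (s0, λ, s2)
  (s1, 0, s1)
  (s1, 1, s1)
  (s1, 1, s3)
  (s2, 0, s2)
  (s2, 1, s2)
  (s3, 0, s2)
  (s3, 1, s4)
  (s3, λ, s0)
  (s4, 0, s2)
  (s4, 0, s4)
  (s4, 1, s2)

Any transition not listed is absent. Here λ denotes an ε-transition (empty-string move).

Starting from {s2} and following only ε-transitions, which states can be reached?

Begin with {s2}.
No ε-moves leave this set, so the closure equals the set itself.

{s2}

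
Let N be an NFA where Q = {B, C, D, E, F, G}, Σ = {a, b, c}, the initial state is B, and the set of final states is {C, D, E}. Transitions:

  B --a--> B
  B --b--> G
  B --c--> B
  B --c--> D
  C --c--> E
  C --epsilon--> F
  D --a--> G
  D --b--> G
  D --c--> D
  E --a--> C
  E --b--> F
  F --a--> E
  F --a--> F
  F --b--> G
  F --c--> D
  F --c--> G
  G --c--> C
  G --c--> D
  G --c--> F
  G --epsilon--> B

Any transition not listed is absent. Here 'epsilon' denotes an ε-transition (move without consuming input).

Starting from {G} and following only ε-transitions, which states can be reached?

Begin with {G}.
ε-move G → B; add B.

{B, G}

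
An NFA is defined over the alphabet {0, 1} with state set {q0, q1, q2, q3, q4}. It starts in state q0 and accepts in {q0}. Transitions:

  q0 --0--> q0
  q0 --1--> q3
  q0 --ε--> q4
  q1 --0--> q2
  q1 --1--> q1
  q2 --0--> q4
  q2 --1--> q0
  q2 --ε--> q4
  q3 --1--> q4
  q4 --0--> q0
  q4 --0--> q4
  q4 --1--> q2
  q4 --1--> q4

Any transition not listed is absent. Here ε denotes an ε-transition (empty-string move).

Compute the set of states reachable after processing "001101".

Start: ε-closure({q0}) = {q0, q4}.
Read '0': q0→{q0}, q4→{q0, q4}; now {q0, q4}.
Read '0': q0→{q0}, q4→{q0, q4}; now {q0, q4}.
Read '1': q0→{q3}, q4→{q2, q4}; now {q2, q3, q4}.
Read '1': q2→{q0}, q3→{q4}, q4→{q2, q4}; now {q0, q2, q4}.
Read '0': q0→{q0}, q2→{q4}, q4→{q0, q4}; now {q0, q4}.
Read '1': q0→{q3}, q4→{q2, q4}; now {q2, q3, q4}.

{q2, q3, q4}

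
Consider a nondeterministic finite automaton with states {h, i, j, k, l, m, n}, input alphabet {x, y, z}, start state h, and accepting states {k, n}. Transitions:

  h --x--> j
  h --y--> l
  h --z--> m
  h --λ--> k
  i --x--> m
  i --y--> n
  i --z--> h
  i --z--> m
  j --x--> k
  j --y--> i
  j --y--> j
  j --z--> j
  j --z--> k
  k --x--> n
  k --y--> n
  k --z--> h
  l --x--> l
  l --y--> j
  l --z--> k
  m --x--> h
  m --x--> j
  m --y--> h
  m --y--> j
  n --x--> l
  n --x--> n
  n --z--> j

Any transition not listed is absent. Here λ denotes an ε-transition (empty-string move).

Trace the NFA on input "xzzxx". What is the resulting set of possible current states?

{k, l, n}

Start: ε-closure({h}) = {h, k}.
Read 'x': h→{j}, k→{n}; now {j, n}.
Read 'z': j→{j, k}, n→{j}; now {j, k}.
Read 'z': j→{j, k}, k→{h}; now {h, j, k}.
Read 'x': h→{j}, j→{k}, k→{n}; now {j, k, n}.
Read 'x': j→{k}, k→{n}, n→{l, n}; now {k, l, n}.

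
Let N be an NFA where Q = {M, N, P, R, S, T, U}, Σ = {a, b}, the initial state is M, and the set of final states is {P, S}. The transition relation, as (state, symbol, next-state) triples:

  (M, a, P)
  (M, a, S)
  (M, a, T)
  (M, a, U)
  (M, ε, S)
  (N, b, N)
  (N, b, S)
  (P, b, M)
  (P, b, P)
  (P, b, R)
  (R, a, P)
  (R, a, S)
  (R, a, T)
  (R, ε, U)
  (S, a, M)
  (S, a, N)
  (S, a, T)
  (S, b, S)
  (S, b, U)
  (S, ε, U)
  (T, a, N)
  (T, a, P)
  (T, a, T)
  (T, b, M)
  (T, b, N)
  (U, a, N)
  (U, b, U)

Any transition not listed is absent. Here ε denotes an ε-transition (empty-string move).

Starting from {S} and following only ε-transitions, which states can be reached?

{S, U}

Begin with {S}.
ε-move S → U; add U.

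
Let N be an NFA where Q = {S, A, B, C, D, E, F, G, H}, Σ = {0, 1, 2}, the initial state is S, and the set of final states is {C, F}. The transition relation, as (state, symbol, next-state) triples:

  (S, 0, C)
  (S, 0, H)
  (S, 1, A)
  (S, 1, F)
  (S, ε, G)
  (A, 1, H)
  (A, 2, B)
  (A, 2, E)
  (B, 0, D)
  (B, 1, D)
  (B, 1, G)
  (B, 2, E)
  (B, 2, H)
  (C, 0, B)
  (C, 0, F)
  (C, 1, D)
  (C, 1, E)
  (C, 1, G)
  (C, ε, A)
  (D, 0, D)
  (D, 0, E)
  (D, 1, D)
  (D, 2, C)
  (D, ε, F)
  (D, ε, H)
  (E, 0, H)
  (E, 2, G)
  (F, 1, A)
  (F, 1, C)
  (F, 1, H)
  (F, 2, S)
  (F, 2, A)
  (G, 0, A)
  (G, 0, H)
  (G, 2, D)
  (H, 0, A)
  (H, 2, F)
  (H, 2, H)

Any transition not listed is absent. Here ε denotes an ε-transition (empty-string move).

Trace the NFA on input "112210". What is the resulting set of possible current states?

Start: ε-closure({S}) = {S, G}.
Read '1': S→{A, F}, G→∅; now {A, F}.
Read '1': A→{H}, F→{A, C, H}; now {A, C, H}.
Read '2': A→{B, E}, C→∅, H→{F, H}; now {B, E, F, H}.
Read '2': B→{E, H}, E→{G}, F→{S, A}, H→{F, H}; now {S, A, E, F, G, H}.
Read '1': S→{A, F}, A→{H}, E→∅, F→{A, C, H}, G→∅, H→∅; now {A, C, F, H}.
Read '0': A→∅, C→{B, F}, F→∅, H→{A}; now {A, B, F}.

{A, B, F}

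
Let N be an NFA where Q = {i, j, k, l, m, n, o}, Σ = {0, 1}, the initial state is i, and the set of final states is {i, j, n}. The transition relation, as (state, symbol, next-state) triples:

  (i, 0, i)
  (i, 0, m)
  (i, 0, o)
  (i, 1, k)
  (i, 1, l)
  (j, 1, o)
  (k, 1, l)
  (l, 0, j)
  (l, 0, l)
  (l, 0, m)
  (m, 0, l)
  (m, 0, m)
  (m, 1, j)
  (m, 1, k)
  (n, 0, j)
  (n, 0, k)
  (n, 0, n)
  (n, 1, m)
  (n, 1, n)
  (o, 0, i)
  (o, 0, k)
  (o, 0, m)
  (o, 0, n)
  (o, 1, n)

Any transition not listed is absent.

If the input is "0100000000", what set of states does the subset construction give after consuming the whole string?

Start in {i}.
Read '0': i→{i, m, o}; now {i, m, o}.
Read '1': i→{k, l}, m→{j, k}, o→{n}; now {j, k, l, n}.
Read '0': j→∅, k→∅, l→{j, l, m}, n→{j, k, n}; now {j, k, l, m, n}.
Read '0': j→∅, k→∅, l→{j, l, m}, m→{l, m}, n→{j, k, n}; now {j, k, l, m, n}.
Read '0': j→∅, k→∅, l→{j, l, m}, m→{l, m}, n→{j, k, n}; now {j, k, l, m, n}.
Read '0': j→∅, k→∅, l→{j, l, m}, m→{l, m}, n→{j, k, n}; now {j, k, l, m, n}.
Read '0': j→∅, k→∅, l→{j, l, m}, m→{l, m}, n→{j, k, n}; now {j, k, l, m, n}.
Read '0': j→∅, k→∅, l→{j, l, m}, m→{l, m}, n→{j, k, n}; now {j, k, l, m, n}.
Read '0': j→∅, k→∅, l→{j, l, m}, m→{l, m}, n→{j, k, n}; now {j, k, l, m, n}.
Read '0': j→∅, k→∅, l→{j, l, m}, m→{l, m}, n→{j, k, n}; now {j, k, l, m, n}.

{j, k, l, m, n}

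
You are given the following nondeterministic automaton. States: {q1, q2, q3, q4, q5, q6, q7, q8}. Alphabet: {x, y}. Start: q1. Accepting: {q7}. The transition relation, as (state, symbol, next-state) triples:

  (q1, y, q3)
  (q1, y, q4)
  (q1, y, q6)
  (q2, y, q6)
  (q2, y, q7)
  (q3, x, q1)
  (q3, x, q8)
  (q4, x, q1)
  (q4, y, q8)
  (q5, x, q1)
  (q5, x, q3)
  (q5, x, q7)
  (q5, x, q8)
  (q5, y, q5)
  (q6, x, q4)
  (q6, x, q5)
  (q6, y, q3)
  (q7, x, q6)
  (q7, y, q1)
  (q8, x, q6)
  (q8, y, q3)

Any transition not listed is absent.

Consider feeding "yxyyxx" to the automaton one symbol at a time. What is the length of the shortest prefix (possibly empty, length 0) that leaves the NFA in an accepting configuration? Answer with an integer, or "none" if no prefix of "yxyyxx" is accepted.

Start in {q1}.
Read 'y': {q1} → {q3, q4, q6}.
Read 'x': {q3, q4, q6} → {q1, q4, q5, q8}.
Read 'y': {q1, q4, q5, q8} → {q3, q4, q5, q6, q8}.
Read 'y': {q3, q4, q5, q6, q8} → {q3, q5, q8}.
Read 'x': {q3, q5, q8} → {q1, q3, q6, q7, q8}.
None of the earlier sets intersect F, but {q1, q3, q6, q7, q8} does.

5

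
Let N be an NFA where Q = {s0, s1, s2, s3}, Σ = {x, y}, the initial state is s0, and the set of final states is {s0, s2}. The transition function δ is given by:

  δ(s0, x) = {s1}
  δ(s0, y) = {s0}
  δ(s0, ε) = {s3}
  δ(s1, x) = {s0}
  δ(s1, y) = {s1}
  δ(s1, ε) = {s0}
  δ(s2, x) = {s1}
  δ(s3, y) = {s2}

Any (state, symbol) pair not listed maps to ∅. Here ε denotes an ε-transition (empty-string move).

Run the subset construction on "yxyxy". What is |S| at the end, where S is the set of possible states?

4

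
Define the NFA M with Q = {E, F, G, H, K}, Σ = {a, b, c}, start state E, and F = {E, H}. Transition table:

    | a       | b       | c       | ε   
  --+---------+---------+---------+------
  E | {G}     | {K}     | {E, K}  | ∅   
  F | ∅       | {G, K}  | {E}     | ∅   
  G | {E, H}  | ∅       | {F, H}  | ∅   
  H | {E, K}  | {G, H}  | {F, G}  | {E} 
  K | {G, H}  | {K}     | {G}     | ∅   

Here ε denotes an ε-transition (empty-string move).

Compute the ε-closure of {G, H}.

{E, G, H}

Begin with {G, H}.
ε-move H → E; add E.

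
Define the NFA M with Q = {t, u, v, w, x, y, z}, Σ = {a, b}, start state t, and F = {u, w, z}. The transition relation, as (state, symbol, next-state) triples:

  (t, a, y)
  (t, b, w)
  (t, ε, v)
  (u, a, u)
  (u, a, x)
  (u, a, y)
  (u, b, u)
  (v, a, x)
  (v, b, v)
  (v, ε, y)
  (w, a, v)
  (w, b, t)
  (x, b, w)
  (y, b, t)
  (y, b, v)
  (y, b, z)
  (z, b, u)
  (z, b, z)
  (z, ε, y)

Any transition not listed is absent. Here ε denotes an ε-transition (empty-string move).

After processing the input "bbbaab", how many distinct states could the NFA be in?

6

Start: ε-closure({t}) = {t, v, y}.
Read 'b': {t, v, y} → {t, v, w, y, z}.
Read 'b': {t, v, w, y, z} → {t, u, v, w, y, z}.
Read 'b': {t, u, v, w, y, z} → {t, u, v, w, y, z}.
Read 'a': {t, u, v, w, y, z} → {u, v, x, y}.
Read 'a': {u, v, x, y} → {u, x, y}.
Read 'b': {u, x, y} → {t, u, v, w, y, z}.
That set has 6 states.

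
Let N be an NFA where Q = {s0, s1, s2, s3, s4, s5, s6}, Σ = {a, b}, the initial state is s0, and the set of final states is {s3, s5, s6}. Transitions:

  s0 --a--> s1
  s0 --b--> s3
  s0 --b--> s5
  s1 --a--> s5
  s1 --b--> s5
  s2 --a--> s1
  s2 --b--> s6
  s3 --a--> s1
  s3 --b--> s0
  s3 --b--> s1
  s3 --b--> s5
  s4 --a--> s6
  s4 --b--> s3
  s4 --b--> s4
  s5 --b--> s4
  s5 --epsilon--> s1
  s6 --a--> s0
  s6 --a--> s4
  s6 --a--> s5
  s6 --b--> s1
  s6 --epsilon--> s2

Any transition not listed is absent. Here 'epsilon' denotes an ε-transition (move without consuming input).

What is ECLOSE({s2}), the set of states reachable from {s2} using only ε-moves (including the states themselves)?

Begin with {s2}.
No ε-moves leave this set, so the closure equals the set itself.

{s2}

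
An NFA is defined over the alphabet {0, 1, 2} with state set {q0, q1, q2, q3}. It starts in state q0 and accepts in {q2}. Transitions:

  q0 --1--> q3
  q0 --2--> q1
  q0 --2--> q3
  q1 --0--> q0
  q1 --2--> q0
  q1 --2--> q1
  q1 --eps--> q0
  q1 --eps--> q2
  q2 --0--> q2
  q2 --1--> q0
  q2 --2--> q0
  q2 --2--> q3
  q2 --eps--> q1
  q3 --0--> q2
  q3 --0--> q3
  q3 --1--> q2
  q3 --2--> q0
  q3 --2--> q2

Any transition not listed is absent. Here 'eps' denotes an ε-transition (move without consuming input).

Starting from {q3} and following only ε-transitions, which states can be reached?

{q3}

Begin with {q3}.
No ε-moves leave this set, so the closure equals the set itself.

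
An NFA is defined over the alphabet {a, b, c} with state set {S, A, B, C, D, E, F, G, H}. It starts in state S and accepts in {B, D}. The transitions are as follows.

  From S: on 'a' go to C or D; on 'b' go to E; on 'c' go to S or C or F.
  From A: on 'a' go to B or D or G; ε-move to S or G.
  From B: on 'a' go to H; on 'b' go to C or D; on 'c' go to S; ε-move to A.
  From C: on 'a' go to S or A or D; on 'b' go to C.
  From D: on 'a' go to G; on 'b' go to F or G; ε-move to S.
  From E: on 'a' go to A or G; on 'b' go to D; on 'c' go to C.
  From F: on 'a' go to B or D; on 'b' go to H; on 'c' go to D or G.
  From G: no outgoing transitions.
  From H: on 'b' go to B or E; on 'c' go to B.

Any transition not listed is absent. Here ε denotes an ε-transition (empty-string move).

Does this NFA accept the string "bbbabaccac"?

No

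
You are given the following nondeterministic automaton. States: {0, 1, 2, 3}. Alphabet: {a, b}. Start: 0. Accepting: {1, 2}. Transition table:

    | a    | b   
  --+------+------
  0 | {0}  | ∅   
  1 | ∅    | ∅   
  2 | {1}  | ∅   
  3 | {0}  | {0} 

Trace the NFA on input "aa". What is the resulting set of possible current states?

{0}

Start in {0}.
Read 'a': 0→{0}; now {0}.
Read 'a': 0→{0}; now {0}.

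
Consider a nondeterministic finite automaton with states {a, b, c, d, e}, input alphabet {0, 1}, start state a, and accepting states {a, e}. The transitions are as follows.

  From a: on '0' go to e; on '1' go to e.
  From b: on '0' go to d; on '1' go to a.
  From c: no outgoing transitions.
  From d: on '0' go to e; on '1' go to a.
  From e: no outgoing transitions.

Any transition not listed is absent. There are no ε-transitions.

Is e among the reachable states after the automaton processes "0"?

Yes

Start in {a}.
Read '0': a→{e}; now {e}.
State e is in {e}.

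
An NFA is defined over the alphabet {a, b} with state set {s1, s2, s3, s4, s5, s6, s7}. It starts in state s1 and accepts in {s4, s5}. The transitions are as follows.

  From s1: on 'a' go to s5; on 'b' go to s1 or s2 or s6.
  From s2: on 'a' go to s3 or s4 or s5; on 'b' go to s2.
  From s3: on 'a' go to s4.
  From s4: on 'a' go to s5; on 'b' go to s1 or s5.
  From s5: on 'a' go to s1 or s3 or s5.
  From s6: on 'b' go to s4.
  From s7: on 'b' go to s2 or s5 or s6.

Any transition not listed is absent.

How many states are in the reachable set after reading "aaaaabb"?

Start in {s1}.
Read 'a': s1→{s5}; now {s5}.
Read 'a': s5→{s1, s3, s5}; now {s1, s3, s5}.
Read 'a': s1→{s5}, s3→{s4}, s5→{s1, s3, s5}; now {s1, s3, s4, s5}.
Read 'a': s1→{s5}, s3→{s4}, s4→{s5}, s5→{s1, s3, s5}; now {s1, s3, s4, s5}.
Read 'a': s1→{s5}, s3→{s4}, s4→{s5}, s5→{s1, s3, s5}; now {s1, s3, s4, s5}.
Read 'b': s1→{s1, s2, s6}, s3→∅, s4→{s1, s5}, s5→∅; now {s1, s2, s5, s6}.
Read 'b': s1→{s1, s2, s6}, s2→{s2}, s5→∅, s6→{s4}; now {s1, s2, s4, s6}.
That set has 4 states.

4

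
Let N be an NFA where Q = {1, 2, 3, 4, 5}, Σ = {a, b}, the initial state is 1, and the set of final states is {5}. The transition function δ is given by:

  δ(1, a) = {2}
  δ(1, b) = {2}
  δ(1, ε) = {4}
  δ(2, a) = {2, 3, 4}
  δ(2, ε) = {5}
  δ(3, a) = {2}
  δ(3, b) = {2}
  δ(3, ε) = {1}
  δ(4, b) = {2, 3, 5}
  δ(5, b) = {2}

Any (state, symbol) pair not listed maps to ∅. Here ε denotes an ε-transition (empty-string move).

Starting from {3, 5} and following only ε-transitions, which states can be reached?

Begin with {3, 5}.
ε-move 3 → 1; add 1.
ε-move 1 → 4; add 4.

{1, 3, 4, 5}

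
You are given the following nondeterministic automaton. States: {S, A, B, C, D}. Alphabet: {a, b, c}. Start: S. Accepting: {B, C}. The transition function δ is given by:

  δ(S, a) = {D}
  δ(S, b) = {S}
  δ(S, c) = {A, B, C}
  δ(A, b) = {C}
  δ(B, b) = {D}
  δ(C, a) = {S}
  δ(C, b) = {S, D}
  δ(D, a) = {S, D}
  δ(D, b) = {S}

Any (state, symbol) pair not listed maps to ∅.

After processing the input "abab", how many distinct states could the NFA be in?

1

Start in {S}.
Read 'a': S→{D}; now {D}.
Read 'b': D→{S}; now {S}.
Read 'a': S→{D}; now {D}.
Read 'b': D→{S}; now {S}.
That set has 1 state.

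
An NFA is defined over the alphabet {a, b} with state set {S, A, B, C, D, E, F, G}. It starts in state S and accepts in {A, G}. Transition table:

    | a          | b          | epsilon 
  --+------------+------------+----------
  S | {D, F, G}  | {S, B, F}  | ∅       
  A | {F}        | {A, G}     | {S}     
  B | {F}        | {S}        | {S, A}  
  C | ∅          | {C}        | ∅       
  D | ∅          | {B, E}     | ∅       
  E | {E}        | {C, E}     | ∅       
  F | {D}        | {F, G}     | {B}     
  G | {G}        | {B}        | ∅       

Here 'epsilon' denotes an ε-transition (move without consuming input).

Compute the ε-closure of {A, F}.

{S, A, B, F}

Begin with {A, F}.
ε-move A → S; add S.
ε-move F → B; add B.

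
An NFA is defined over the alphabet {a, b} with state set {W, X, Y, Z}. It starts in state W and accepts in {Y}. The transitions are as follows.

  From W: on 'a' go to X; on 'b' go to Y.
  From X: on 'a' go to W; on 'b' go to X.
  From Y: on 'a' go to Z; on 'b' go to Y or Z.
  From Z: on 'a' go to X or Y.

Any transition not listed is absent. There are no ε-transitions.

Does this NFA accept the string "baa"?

Yes

Start in {W}.
Read 'b': W→{Y}; now {Y}.
Read 'a': Y→{Z}; now {Z}.
Read 'a': Z→{X, Y}; now {X, Y}.
The final set {X, Y} contains the accepting state Y.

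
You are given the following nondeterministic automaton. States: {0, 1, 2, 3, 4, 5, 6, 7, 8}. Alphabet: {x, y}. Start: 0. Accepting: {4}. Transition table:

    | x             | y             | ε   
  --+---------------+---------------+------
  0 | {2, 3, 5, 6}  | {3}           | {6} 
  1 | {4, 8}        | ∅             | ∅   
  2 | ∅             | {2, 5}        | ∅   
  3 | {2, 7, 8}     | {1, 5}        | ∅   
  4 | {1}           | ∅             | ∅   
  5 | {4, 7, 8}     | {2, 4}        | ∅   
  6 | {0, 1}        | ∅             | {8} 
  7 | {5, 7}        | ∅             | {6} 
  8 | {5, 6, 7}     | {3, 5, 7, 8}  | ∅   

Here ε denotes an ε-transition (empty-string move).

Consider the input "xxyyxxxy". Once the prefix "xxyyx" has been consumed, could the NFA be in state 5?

Yes

Start: ε-closure({0}) = {0, 6, 8}.
Read 'x': {0, 6, 8} → {0, 1, 2, 3, 5, 6, 7, 8}.
Read 'x': {0, 1, 2, 3, 5, 6, 7, 8} → {0, 1, 2, 3, 4, 5, 6, 7, 8}.
Read 'y': {0, 1, 2, 3, 4, 5, 6, 7, 8} → {1, 2, 3, 4, 5, 6, 7, 8}.
Read 'y': {1, 2, 3, 4, 5, 6, 7, 8} → {1, 2, 3, 4, 5, 6, 7, 8}.
Read 'x': {1, 2, 3, 4, 5, 6, 7, 8} → {0, 1, 2, 4, 5, 6, 7, 8}.
State 5 is in {0, 1, 2, 4, 5, 6, 7, 8}.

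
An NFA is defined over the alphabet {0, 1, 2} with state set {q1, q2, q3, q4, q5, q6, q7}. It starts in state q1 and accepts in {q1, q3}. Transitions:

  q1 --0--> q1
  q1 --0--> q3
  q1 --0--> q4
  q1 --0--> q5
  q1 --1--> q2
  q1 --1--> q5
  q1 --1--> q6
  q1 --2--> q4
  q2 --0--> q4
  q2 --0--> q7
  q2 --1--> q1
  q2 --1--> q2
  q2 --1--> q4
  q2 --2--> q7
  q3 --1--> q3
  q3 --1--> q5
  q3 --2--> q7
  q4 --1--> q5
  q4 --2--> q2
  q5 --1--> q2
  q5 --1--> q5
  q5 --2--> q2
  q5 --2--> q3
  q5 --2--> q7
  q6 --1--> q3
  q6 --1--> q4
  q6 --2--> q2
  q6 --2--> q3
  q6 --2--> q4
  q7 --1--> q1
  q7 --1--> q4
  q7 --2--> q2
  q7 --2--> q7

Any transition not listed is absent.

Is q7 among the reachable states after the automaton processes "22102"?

Start in {q1}.
Read '2': q1→{q4}; now {q4}.
Read '2': q4→{q2}; now {q2}.
Read '1': q2→{q1, q2, q4}; now {q1, q2, q4}.
Read '0': q1→{q1, q3, q4, q5}, q2→{q4, q7}, q4→∅; now {q1, q3, q4, q5, q7}.
Read '2': q1→{q4}, q3→{q7}, q4→{q2}, q5→{q2, q3, q7}, q7→{q2, q7}; now {q2, q3, q4, q7}.
State q7 is in {q2, q3, q4, q7}.

Yes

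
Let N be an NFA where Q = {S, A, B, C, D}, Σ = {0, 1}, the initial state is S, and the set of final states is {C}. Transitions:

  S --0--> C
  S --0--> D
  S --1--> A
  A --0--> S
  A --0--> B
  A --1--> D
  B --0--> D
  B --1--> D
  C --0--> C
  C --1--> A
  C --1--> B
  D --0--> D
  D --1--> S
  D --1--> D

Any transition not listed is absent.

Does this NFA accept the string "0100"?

Yes

Start in {S}.
Read '0': S→{C, D}; now {C, D}.
Read '1': C→{A, B}, D→{S, D}; now {S, A, B, D}.
Read '0': S→{C, D}, A→{S, B}, B→{D}, D→{D}; now {S, B, C, D}.
Read '0': S→{C, D}, B→{D}, C→{C}, D→{D}; now {C, D}.
The final set {C, D} contains the accepting state C.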